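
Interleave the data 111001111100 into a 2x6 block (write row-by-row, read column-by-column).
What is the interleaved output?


Matrix:
  111001
  111100
Read columns: 111111010010

111111010010


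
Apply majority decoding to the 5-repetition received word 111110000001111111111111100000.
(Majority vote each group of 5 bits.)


Groups: 11111, 00000, 01111, 11111, 11111, 00000
Majority votes: 101110

101110


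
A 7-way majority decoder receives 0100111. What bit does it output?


Ones: 4 out of 7
Threshold: 4

1 (4/7 voted 1)


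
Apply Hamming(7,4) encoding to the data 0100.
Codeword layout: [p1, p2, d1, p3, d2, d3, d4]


Parity bits: p1=1, p2=0, p3=1

1001100


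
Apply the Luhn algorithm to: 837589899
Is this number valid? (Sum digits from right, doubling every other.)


Luhn sum = 65
65 mod 10 = 5

Invalid (Luhn sum mod 10 = 5)


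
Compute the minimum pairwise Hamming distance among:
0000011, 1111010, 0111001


Comparing all pairs, minimum distance: 3
Can detect 2 errors, correct 1 errors

3


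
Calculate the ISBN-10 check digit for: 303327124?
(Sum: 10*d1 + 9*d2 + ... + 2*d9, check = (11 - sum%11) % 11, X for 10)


Weighted sum: 140
140 mod 11 = 8

Check digit: 3


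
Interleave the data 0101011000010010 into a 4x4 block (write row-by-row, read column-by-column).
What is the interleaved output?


Matrix:
  0101
  0110
  0001
  0010
Read columns: 0000110001011010

0000110001011010


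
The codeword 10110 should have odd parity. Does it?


Number of 1s: 3

Yes, parity is correct (3 ones)


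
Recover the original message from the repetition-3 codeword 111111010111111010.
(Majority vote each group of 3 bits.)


Groups: 111, 111, 010, 111, 111, 010
Majority votes: 110110

110110


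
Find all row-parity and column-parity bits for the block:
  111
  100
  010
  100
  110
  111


Row parities: 111101
Column parities: 100

Row P: 111101, Col P: 100, Corner: 1


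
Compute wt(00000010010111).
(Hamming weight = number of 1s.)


Counting 1s in 00000010010111

5


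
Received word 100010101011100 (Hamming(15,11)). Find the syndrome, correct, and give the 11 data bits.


Syndrome = 0: no error detected

Data: 01011011100 (no errors)


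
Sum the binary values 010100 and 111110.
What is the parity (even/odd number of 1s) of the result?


010100 = 20
111110 = 62
Sum = 82 = 1010010
1s count = 3

odd parity (3 ones in 1010010)


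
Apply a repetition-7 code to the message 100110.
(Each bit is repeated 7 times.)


Each bit -> 7 copies

111111100000000000000111111111111110000000


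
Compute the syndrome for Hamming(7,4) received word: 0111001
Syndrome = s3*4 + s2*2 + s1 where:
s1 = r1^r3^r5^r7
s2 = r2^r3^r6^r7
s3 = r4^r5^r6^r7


s1=0, s2=1, s3=0

Syndrome = 2 (error at position 2)


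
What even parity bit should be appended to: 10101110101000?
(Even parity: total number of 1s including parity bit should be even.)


Number of 1s in data: 7
Parity bit: 1

1


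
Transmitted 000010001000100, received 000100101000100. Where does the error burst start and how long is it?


XOR: 000110100000000

Burst at position 3, length 4


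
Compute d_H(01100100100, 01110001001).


XOR: 00010101101
Count of 1s: 5

5


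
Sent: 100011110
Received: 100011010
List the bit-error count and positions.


XOR: 000000100

1 error(s) at position(s): 6


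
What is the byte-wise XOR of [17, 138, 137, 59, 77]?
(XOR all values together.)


XOR chain: 17 ^ 138 ^ 137 ^ 59 ^ 77 = 100

100


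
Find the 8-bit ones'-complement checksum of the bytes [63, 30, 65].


Sum = 158 mod 256 = 158
Complement = 97

97


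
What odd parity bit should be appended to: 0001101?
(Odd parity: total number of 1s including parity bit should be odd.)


Number of 1s in data: 3
Parity bit: 0

0


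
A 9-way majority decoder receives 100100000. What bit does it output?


Ones: 2 out of 9
Threshold: 5

0 (2/9 voted 1)


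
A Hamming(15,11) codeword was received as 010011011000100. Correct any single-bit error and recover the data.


Syndrome = 13: error at position 13

Data: 01101000000 (corrected bit 13)


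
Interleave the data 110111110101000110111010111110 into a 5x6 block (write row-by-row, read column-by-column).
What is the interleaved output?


Matrix:
  110111
  110101
  000110
  111010
  111110
Read columns: 110111101100011111011011111000

110111101100011111011011111000


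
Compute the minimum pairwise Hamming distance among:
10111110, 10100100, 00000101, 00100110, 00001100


Comparing all pairs, minimum distance: 2
Can detect 1 errors, correct 0 errors

2


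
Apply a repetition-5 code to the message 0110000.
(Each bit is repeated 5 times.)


Each bit -> 5 copies

00000111111111100000000000000000000


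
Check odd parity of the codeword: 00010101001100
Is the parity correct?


Number of 1s: 5

Yes, parity is correct (5 ones)


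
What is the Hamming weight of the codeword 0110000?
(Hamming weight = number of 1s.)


Counting 1s in 0110000

2


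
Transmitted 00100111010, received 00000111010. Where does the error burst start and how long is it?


XOR: 00100000000

Burst at position 2, length 1


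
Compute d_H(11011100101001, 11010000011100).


XOR: 00001100110101
Count of 1s: 6

6


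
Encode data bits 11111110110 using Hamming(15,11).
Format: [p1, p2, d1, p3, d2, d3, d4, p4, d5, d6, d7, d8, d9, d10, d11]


Parity bits: p1=0, p2=0, p3=1, p4=1

001111111110110


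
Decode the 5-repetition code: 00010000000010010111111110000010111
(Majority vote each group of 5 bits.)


Groups: 00010, 00000, 00100, 10111, 11111, 00000, 10111
Majority votes: 0001101

0001101


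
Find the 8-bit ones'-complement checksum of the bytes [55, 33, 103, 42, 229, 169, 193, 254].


Sum = 1078 mod 256 = 54
Complement = 201

201


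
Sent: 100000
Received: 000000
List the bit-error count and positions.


XOR: 100000

1 error(s) at position(s): 0


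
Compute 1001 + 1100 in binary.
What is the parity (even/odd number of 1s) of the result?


1001 = 9
1100 = 12
Sum = 21 = 10101
1s count = 3

odd parity (3 ones in 10101)


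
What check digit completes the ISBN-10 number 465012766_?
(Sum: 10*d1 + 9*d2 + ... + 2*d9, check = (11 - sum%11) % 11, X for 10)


Weighted sum: 208
208 mod 11 = 10

Check digit: 1


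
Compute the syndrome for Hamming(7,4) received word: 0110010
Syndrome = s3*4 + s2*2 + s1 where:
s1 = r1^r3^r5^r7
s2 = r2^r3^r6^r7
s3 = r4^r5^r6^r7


s1=1, s2=1, s3=1

Syndrome = 7 (error at position 7)


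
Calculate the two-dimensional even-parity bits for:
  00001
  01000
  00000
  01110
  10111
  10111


Row parities: 110100
Column parities: 00111

Row P: 110100, Col P: 00111, Corner: 1


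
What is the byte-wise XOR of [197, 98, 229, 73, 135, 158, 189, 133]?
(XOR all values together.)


XOR chain: 197 ^ 98 ^ 229 ^ 73 ^ 135 ^ 158 ^ 189 ^ 133 = 42

42


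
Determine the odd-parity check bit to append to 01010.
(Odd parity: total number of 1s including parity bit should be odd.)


Number of 1s in data: 2
Parity bit: 1

1


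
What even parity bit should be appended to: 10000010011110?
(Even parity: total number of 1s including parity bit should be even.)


Number of 1s in data: 6
Parity bit: 0

0


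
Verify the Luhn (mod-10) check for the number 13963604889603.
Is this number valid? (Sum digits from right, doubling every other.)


Luhn sum = 69
69 mod 10 = 9

Invalid (Luhn sum mod 10 = 9)


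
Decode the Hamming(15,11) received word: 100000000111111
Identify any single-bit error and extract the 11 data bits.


Syndrome = 0: no error detected

Data: 00000111111 (no errors)


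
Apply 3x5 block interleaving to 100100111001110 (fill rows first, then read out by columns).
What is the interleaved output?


Matrix:
  10010
  01110
  01110
Read columns: 100011011111000

100011011111000


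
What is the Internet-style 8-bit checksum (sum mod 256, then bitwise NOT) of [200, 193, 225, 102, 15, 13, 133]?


Sum = 881 mod 256 = 113
Complement = 142

142


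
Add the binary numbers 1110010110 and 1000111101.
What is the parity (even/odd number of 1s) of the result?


1110010110 = 918
1000111101 = 573
Sum = 1491 = 10111010011
1s count = 7

odd parity (7 ones in 10111010011)


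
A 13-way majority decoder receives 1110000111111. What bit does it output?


Ones: 9 out of 13
Threshold: 7

1 (9/13 voted 1)


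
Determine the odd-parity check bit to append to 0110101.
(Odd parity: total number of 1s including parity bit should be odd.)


Number of 1s in data: 4
Parity bit: 1

1


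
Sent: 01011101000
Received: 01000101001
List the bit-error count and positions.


XOR: 00011000001

3 error(s) at position(s): 3, 4, 10


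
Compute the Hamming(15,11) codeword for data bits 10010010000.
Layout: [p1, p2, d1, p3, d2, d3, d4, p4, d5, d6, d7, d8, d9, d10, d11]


Parity bits: p1=1, p2=1, p3=1, p4=1

111100110010000


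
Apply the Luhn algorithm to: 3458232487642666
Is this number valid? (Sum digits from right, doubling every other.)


Luhn sum = 74
74 mod 10 = 4

Invalid (Luhn sum mod 10 = 4)


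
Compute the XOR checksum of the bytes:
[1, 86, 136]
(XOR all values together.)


XOR chain: 1 ^ 86 ^ 136 = 223

223


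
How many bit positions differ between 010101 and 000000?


XOR: 010101
Count of 1s: 3

3


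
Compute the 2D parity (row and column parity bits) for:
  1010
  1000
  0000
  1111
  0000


Row parities: 01000
Column parities: 1101

Row P: 01000, Col P: 1101, Corner: 1


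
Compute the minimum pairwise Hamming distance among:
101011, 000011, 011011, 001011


Comparing all pairs, minimum distance: 1
Can detect 0 errors, correct 0 errors

1


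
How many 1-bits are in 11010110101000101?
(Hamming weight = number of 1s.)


Counting 1s in 11010110101000101

9


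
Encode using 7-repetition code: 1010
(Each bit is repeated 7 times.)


Each bit -> 7 copies

1111111000000011111110000000


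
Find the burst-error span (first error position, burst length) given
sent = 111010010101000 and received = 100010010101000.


XOR: 011000000000000

Burst at position 1, length 2


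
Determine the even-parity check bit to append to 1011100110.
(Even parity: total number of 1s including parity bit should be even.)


Number of 1s in data: 6
Parity bit: 0

0


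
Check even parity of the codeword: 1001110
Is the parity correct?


Number of 1s: 4

Yes, parity is correct (4 ones)


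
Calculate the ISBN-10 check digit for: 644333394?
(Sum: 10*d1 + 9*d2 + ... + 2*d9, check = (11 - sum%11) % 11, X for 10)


Weighted sum: 229
229 mod 11 = 9

Check digit: 2


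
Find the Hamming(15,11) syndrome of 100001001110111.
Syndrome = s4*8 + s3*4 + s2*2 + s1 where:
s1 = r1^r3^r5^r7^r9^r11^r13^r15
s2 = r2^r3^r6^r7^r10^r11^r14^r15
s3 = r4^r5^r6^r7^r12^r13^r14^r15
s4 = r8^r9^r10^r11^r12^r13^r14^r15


s1=1, s2=1, s3=0, s4=0

Syndrome = 3 (error at position 3)


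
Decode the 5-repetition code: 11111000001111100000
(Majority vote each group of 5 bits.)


Groups: 11111, 00000, 11111, 00000
Majority votes: 1010

1010


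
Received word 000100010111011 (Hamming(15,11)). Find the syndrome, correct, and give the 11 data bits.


Syndrome = 0: no error detected

Data: 00000111011 (no errors)


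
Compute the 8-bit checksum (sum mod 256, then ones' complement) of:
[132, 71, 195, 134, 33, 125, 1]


Sum = 691 mod 256 = 179
Complement = 76

76


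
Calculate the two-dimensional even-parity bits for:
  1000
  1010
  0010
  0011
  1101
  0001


Row parities: 101011
Column parities: 1111

Row P: 101011, Col P: 1111, Corner: 0


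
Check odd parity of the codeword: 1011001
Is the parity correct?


Number of 1s: 4

No, parity error (4 ones)


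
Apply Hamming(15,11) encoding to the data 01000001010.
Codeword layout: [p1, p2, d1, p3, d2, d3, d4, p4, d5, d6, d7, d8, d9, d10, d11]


Parity bits: p1=1, p2=1, p3=1, p4=0

110110000001010


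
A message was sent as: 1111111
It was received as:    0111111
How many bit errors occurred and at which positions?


XOR: 1000000

1 error(s) at position(s): 0


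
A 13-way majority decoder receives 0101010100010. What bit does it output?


Ones: 5 out of 13
Threshold: 7

0 (5/13 voted 1)


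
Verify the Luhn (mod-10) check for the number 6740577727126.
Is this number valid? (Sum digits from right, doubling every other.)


Luhn sum = 55
55 mod 10 = 5

Invalid (Luhn sum mod 10 = 5)


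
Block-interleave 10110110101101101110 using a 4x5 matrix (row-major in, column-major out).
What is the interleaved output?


Matrix:
  10110
  11010
  11011
  01110
Read columns: 11100111100111110010

11100111100111110010


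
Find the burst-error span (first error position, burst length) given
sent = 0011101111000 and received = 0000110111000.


XOR: 0011011000000

Burst at position 2, length 5


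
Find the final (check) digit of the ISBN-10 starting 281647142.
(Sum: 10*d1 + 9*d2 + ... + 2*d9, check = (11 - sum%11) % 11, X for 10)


Weighted sum: 221
221 mod 11 = 1

Check digit: X


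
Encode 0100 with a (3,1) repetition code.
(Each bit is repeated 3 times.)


Each bit -> 3 copies

000111000000


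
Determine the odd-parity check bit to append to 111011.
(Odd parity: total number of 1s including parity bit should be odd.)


Number of 1s in data: 5
Parity bit: 0

0


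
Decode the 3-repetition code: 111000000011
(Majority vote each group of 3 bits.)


Groups: 111, 000, 000, 011
Majority votes: 1001

1001


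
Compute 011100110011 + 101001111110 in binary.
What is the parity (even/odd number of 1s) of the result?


011100110011 = 1843
101001111110 = 2686
Sum = 4529 = 1000110110001
1s count = 6

even parity (6 ones in 1000110110001)


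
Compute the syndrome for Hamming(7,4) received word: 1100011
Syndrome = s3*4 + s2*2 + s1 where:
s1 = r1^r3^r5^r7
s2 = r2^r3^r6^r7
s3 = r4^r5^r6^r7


s1=0, s2=1, s3=0

Syndrome = 2 (error at position 2)


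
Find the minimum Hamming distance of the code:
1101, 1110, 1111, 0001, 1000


Comparing all pairs, minimum distance: 1
Can detect 0 errors, correct 0 errors

1


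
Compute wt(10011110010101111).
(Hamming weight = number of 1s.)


Counting 1s in 10011110010101111

11


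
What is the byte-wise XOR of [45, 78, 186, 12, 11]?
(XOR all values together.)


XOR chain: 45 ^ 78 ^ 186 ^ 12 ^ 11 = 222

222


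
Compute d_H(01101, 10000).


XOR: 11101
Count of 1s: 4

4


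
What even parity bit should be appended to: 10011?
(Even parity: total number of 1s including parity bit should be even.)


Number of 1s in data: 3
Parity bit: 1

1


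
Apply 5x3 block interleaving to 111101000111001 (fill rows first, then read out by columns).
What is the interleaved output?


Matrix:
  111
  101
  000
  111
  001
Read columns: 110101001011011

110101001011011


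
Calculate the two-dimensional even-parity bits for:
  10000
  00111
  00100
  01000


Row parities: 1111
Column parities: 11011

Row P: 1111, Col P: 11011, Corner: 0


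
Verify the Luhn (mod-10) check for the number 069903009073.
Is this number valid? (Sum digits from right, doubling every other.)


Luhn sum = 44
44 mod 10 = 4

Invalid (Luhn sum mod 10 = 4)


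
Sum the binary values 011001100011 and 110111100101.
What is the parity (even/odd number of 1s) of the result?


011001100011 = 1635
110111100101 = 3557
Sum = 5192 = 1010001001000
1s count = 4

even parity (4 ones in 1010001001000)


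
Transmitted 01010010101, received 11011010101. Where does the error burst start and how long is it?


XOR: 10001000000

Burst at position 0, length 5


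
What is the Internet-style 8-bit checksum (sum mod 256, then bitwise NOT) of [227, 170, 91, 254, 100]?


Sum = 842 mod 256 = 74
Complement = 181

181


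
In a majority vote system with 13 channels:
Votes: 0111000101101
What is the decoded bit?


Ones: 7 out of 13
Threshold: 7

1 (7/13 voted 1)


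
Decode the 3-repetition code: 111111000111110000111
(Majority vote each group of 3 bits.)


Groups: 111, 111, 000, 111, 110, 000, 111
Majority votes: 1101101

1101101


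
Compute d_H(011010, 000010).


XOR: 011000
Count of 1s: 2

2


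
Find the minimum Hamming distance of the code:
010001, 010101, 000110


Comparing all pairs, minimum distance: 1
Can detect 0 errors, correct 0 errors

1


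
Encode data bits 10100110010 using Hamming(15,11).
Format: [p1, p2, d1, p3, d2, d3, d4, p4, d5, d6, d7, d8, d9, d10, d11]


Parity bits: p1=0, p2=1, p3=0, p4=1

011001010110010


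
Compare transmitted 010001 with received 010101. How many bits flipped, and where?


XOR: 000100

1 error(s) at position(s): 3


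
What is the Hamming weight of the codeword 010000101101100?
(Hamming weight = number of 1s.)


Counting 1s in 010000101101100

6


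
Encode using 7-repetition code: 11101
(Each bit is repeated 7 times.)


Each bit -> 7 copies

11111111111111111111100000001111111


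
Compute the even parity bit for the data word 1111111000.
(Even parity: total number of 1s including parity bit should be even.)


Number of 1s in data: 7
Parity bit: 1

1


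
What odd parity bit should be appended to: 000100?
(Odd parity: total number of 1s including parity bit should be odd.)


Number of 1s in data: 1
Parity bit: 0

0


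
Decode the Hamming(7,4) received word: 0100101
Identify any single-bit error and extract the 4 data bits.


Syndrome = 0: no error detected

Data: 0101 (no errors)


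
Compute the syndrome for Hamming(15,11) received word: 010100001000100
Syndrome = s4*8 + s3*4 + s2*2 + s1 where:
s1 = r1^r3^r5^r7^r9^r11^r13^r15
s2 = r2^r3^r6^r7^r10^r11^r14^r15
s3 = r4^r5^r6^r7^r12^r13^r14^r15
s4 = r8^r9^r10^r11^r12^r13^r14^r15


s1=0, s2=1, s3=0, s4=0

Syndrome = 2 (error at position 2)


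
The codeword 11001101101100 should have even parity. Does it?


Number of 1s: 8

Yes, parity is correct (8 ones)


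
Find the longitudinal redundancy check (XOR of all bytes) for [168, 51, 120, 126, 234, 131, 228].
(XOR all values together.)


XOR chain: 168 ^ 51 ^ 120 ^ 126 ^ 234 ^ 131 ^ 228 = 16

16


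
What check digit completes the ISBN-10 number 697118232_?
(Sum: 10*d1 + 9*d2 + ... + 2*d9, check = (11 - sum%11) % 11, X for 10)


Weighted sum: 271
271 mod 11 = 7

Check digit: 4


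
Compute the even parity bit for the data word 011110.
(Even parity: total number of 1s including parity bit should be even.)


Number of 1s in data: 4
Parity bit: 0

0


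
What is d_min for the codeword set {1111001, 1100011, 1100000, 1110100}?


Comparing all pairs, minimum distance: 2
Can detect 1 errors, correct 0 errors

2


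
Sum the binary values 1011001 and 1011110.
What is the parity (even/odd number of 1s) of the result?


1011001 = 89
1011110 = 94
Sum = 183 = 10110111
1s count = 6

even parity (6 ones in 10110111)


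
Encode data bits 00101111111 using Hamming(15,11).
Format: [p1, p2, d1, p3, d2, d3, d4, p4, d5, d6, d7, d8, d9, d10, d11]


Parity bits: p1=0, p2=1, p3=1, p4=1

010101011111111


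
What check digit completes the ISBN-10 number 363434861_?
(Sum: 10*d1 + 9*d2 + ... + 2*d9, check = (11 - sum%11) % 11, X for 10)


Weighted sum: 226
226 mod 11 = 6

Check digit: 5


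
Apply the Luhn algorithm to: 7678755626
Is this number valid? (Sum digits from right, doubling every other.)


Luhn sum = 51
51 mod 10 = 1

Invalid (Luhn sum mod 10 = 1)


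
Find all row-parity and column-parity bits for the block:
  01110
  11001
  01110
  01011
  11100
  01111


Row parities: 111110
Column parities: 00001

Row P: 111110, Col P: 00001, Corner: 1


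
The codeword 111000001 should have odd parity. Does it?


Number of 1s: 4

No, parity error (4 ones)


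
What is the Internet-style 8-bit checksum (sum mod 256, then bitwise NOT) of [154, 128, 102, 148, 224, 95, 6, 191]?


Sum = 1048 mod 256 = 24
Complement = 231

231


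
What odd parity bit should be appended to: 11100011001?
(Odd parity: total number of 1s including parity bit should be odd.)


Number of 1s in data: 6
Parity bit: 1

1


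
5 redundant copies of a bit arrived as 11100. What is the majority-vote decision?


Ones: 3 out of 5
Threshold: 3

1 (3/5 voted 1)


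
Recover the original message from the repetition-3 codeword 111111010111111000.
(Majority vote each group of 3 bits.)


Groups: 111, 111, 010, 111, 111, 000
Majority votes: 110110

110110


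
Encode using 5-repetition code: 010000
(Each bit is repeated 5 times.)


Each bit -> 5 copies

000001111100000000000000000000


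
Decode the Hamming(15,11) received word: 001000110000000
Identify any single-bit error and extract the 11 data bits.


Syndrome = 12: error at position 12

Data: 10010001000 (corrected bit 12)


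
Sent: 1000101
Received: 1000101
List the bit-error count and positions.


XOR: 0000000

0 errors (received matches sent)


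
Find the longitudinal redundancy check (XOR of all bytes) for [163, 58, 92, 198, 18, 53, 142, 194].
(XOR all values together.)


XOR chain: 163 ^ 58 ^ 92 ^ 198 ^ 18 ^ 53 ^ 142 ^ 194 = 104

104


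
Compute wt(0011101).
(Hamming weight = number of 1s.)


Counting 1s in 0011101

4


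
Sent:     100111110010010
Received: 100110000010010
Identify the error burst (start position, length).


XOR: 000001110000000

Burst at position 5, length 3


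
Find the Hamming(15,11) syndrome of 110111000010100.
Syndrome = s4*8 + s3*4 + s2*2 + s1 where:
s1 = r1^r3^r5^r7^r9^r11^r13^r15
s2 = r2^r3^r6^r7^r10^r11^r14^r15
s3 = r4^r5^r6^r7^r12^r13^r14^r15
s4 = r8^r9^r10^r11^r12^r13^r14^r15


s1=0, s2=1, s3=0, s4=0

Syndrome = 2 (error at position 2)


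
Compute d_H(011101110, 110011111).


XOR: 101110001
Count of 1s: 5

5


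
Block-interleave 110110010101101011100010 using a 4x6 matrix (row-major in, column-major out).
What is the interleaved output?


Matrix:
  110110
  010101
  101011
  100010
Read columns: 101111000010110010110110

101111000010110010110110


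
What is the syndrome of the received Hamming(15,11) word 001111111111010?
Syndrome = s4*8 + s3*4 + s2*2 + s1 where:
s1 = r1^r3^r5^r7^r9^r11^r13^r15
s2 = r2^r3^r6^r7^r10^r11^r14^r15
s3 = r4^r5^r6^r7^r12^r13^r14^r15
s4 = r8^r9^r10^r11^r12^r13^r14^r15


s1=1, s2=0, s3=0, s4=0

Syndrome = 1 (error at position 1)


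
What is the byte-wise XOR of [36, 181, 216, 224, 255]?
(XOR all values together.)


XOR chain: 36 ^ 181 ^ 216 ^ 224 ^ 255 = 86

86


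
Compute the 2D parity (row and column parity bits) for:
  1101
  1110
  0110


Row parities: 110
Column parities: 0101

Row P: 110, Col P: 0101, Corner: 0


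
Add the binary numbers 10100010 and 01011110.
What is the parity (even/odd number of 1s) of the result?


10100010 = 162
01011110 = 94
Sum = 256 = 100000000
1s count = 1

odd parity (1 ones in 100000000)


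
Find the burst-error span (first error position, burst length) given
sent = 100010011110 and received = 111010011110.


XOR: 011000000000

Burst at position 1, length 2


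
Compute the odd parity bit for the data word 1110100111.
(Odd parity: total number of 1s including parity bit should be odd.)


Number of 1s in data: 7
Parity bit: 0

0


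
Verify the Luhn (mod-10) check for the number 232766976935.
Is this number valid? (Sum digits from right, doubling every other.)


Luhn sum = 66
66 mod 10 = 6

Invalid (Luhn sum mod 10 = 6)


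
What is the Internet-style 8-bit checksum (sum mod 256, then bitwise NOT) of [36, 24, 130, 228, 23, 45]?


Sum = 486 mod 256 = 230
Complement = 25

25


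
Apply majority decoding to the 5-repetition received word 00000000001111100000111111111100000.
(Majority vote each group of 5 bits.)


Groups: 00000, 00000, 11111, 00000, 11111, 11111, 00000
Majority votes: 0010110

0010110


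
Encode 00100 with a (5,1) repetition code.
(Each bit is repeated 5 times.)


Each bit -> 5 copies

0000000000111110000000000


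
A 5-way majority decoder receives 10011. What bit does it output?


Ones: 3 out of 5
Threshold: 3

1 (3/5 voted 1)


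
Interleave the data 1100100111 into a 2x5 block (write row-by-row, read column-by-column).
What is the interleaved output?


Matrix:
  11001
  00111
Read columns: 1010010111

1010010111


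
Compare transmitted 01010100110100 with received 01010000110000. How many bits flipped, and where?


XOR: 00000100000100

2 error(s) at position(s): 5, 11


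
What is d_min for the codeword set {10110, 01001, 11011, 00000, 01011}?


Comparing all pairs, minimum distance: 1
Can detect 0 errors, correct 0 errors

1


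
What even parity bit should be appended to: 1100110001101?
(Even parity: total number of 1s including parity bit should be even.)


Number of 1s in data: 7
Parity bit: 1

1


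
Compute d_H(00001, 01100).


XOR: 01101
Count of 1s: 3

3


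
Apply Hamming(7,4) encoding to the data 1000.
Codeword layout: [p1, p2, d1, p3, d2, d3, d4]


Parity bits: p1=1, p2=1, p3=0

1110000


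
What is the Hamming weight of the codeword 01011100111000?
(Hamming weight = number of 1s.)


Counting 1s in 01011100111000

7


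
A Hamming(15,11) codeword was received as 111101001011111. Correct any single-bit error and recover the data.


Syndrome = 0: no error detected

Data: 10101011111 (no errors)


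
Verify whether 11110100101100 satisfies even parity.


Number of 1s: 8

Yes, parity is correct (8 ones)


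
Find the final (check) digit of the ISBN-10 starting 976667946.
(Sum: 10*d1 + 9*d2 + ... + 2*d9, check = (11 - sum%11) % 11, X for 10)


Weighted sum: 374
374 mod 11 = 0

Check digit: 0


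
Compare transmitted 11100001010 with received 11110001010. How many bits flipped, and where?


XOR: 00010000000

1 error(s) at position(s): 3


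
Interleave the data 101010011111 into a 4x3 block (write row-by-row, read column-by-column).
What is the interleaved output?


Matrix:
  101
  010
  011
  111
Read columns: 100101111011

100101111011


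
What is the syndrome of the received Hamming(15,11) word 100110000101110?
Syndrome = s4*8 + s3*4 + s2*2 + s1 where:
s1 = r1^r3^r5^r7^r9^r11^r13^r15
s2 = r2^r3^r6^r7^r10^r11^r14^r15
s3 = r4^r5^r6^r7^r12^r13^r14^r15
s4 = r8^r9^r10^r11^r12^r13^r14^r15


s1=1, s2=0, s3=1, s4=0

Syndrome = 5 (error at position 5)


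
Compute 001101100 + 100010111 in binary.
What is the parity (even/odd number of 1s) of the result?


001101100 = 108
100010111 = 279
Sum = 387 = 110000011
1s count = 4

even parity (4 ones in 110000011)


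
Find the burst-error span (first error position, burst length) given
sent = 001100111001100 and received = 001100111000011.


XOR: 000000000001111

Burst at position 11, length 4


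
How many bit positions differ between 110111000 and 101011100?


XOR: 011100100
Count of 1s: 4

4


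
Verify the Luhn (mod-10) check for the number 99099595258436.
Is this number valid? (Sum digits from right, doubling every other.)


Luhn sum = 87
87 mod 10 = 7

Invalid (Luhn sum mod 10 = 7)


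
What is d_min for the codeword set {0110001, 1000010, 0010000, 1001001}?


Comparing all pairs, minimum distance: 2
Can detect 1 errors, correct 0 errors

2


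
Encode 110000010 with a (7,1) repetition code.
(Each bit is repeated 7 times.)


Each bit -> 7 copies

111111111111110000000000000000000000000000000000011111110000000


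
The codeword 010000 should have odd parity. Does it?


Number of 1s: 1

Yes, parity is correct (1 ones)


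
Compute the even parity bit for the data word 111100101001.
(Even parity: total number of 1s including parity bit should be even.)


Number of 1s in data: 7
Parity bit: 1

1


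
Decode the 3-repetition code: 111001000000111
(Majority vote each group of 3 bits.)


Groups: 111, 001, 000, 000, 111
Majority votes: 10001

10001


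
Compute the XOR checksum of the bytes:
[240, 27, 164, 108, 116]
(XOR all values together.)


XOR chain: 240 ^ 27 ^ 164 ^ 108 ^ 116 = 87

87


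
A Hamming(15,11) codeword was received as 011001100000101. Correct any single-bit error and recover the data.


Syndrome = 2: error at position 2

Data: 10110000101 (corrected bit 2)


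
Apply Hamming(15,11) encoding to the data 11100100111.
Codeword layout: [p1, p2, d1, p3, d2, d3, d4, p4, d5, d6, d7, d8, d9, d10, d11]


Parity bits: p1=0, p2=1, p3=1, p4=0

011111000100111


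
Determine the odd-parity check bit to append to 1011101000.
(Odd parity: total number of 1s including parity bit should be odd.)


Number of 1s in data: 5
Parity bit: 0

0


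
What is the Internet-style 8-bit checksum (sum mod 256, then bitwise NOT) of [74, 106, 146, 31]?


Sum = 357 mod 256 = 101
Complement = 154

154


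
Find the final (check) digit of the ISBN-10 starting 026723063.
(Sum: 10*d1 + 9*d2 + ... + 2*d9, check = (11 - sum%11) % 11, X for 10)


Weighted sum: 166
166 mod 11 = 1

Check digit: X


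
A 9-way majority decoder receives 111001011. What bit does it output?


Ones: 6 out of 9
Threshold: 5

1 (6/9 voted 1)


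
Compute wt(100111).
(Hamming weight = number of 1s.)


Counting 1s in 100111

4


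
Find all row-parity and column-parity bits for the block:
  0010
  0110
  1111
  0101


Row parities: 1000
Column parities: 1110

Row P: 1000, Col P: 1110, Corner: 1


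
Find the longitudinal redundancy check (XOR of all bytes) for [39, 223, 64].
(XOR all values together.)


XOR chain: 39 ^ 223 ^ 64 = 184

184


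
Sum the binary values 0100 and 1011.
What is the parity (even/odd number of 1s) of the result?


0100 = 4
1011 = 11
Sum = 15 = 1111
1s count = 4

even parity (4 ones in 1111)


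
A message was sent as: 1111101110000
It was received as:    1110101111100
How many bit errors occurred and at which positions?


XOR: 0001000001100

3 error(s) at position(s): 3, 9, 10


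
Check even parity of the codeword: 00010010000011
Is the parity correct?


Number of 1s: 4

Yes, parity is correct (4 ones)


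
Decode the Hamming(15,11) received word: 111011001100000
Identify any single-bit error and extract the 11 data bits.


Syndrome = 0: no error detected

Data: 11101100000 (no errors)


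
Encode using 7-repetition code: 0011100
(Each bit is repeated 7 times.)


Each bit -> 7 copies

0000000000000011111111111111111111100000000000000


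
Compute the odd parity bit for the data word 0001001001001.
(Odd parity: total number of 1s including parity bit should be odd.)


Number of 1s in data: 4
Parity bit: 1

1


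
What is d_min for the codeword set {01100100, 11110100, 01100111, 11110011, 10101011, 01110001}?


Comparing all pairs, minimum distance: 2
Can detect 1 errors, correct 0 errors

2


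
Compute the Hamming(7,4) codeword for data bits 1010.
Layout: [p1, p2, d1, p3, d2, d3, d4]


Parity bits: p1=1, p2=0, p3=1

1011010


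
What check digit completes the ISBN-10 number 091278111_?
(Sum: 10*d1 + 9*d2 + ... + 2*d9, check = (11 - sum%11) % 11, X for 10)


Weighted sum: 194
194 mod 11 = 7

Check digit: 4


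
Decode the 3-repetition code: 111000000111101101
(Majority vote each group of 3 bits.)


Groups: 111, 000, 000, 111, 101, 101
Majority votes: 100111

100111


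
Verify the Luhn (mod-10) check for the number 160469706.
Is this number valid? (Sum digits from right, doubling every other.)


Luhn sum = 40
40 mod 10 = 0

Valid (Luhn sum mod 10 = 0)


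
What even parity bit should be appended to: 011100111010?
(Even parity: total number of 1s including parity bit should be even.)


Number of 1s in data: 7
Parity bit: 1

1


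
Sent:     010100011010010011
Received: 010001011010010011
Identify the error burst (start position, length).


XOR: 000101000000000000

Burst at position 3, length 3


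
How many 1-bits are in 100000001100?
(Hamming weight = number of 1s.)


Counting 1s in 100000001100

3


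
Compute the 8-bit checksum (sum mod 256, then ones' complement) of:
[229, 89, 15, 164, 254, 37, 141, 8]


Sum = 937 mod 256 = 169
Complement = 86

86


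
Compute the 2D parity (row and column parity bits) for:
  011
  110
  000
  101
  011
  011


Row parities: 000000
Column parities: 000

Row P: 000000, Col P: 000, Corner: 0


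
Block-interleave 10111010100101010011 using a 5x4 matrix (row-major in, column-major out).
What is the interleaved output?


Matrix:
  1011
  1010
  1001
  0101
  0011
Read columns: 11100000101100110111

11100000101100110111


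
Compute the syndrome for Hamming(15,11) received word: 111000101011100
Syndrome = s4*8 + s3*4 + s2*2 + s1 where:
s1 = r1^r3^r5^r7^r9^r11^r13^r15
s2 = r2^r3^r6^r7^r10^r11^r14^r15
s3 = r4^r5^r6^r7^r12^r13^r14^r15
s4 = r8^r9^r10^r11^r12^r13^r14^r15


s1=0, s2=0, s3=1, s4=0

Syndrome = 4 (error at position 4)


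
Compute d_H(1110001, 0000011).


XOR: 1110010
Count of 1s: 4

4


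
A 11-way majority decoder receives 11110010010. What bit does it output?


Ones: 6 out of 11
Threshold: 6

1 (6/11 voted 1)


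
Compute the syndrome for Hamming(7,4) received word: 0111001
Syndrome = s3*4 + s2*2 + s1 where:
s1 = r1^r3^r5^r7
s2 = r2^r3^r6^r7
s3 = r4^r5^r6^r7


s1=0, s2=1, s3=0

Syndrome = 2 (error at position 2)


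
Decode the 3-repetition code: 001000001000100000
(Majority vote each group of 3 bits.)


Groups: 001, 000, 001, 000, 100, 000
Majority votes: 000000

000000


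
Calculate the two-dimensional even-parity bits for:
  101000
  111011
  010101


Row parities: 011
Column parities: 000110

Row P: 011, Col P: 000110, Corner: 0


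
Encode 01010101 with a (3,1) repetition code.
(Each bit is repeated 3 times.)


Each bit -> 3 copies

000111000111000111000111


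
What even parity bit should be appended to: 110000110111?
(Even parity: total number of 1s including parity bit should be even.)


Number of 1s in data: 7
Parity bit: 1

1


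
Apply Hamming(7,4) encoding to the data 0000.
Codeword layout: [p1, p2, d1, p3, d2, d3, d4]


Parity bits: p1=0, p2=0, p3=0

0000000


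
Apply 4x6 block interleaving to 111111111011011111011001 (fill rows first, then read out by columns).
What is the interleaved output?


Matrix:
  111111
  111011
  011111
  011001
Read columns: 110011111111101011101111

110011111111101011101111


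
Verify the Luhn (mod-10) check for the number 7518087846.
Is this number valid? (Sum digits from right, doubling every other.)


Luhn sum = 55
55 mod 10 = 5

Invalid (Luhn sum mod 10 = 5)


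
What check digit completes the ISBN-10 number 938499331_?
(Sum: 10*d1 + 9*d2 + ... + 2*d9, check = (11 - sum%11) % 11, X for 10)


Weighted sum: 331
331 mod 11 = 1

Check digit: X


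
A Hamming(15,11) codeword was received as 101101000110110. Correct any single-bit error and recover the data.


Syndrome = 2: error at position 2

Data: 10100110110 (corrected bit 2)


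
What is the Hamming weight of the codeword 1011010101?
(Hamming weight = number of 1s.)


Counting 1s in 1011010101

6


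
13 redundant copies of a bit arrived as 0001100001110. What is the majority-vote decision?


Ones: 5 out of 13
Threshold: 7

0 (5/13 voted 1)


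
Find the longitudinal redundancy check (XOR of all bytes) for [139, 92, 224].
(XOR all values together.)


XOR chain: 139 ^ 92 ^ 224 = 55

55


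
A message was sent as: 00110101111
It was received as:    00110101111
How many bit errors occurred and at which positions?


XOR: 00000000000

0 errors (received matches sent)


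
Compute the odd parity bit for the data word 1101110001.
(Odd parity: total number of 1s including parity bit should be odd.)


Number of 1s in data: 6
Parity bit: 1

1


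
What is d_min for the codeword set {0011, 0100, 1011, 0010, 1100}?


Comparing all pairs, minimum distance: 1
Can detect 0 errors, correct 0 errors

1


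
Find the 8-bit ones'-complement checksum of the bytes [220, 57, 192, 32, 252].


Sum = 753 mod 256 = 241
Complement = 14

14


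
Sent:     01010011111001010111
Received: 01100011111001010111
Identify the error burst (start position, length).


XOR: 00110000000000000000

Burst at position 2, length 2


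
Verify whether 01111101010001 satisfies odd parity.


Number of 1s: 8

No, parity error (8 ones)


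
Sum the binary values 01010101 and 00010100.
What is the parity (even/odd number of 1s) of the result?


01010101 = 85
00010100 = 20
Sum = 105 = 1101001
1s count = 4

even parity (4 ones in 1101001)


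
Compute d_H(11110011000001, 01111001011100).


XOR: 10001010011101
Count of 1s: 7

7


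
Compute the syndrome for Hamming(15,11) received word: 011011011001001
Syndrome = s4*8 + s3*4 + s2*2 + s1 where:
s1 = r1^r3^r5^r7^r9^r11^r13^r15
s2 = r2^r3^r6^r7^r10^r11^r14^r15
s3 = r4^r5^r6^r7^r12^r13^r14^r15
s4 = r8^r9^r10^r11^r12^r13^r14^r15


s1=0, s2=0, s3=0, s4=0

Syndrome = 0 (no error)


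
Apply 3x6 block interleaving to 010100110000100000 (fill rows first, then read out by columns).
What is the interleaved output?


Matrix:
  010100
  110000
  100000
Read columns: 011110000100000000

011110000100000000


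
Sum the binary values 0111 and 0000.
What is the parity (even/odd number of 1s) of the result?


0111 = 7
0000 = 0
Sum = 7 = 111
1s count = 3

odd parity (3 ones in 111)


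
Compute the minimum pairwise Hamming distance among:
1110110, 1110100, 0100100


Comparing all pairs, minimum distance: 1
Can detect 0 errors, correct 0 errors

1


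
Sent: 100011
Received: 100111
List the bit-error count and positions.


XOR: 000100

1 error(s) at position(s): 3


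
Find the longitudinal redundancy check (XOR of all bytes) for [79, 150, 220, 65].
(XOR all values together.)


XOR chain: 79 ^ 150 ^ 220 ^ 65 = 68

68


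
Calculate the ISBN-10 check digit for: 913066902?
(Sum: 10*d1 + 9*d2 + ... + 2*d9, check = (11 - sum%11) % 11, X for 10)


Weighted sum: 229
229 mod 11 = 9

Check digit: 2


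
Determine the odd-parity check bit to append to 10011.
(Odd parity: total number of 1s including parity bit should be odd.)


Number of 1s in data: 3
Parity bit: 0

0


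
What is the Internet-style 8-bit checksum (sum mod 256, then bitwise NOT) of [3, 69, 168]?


Sum = 240 mod 256 = 240
Complement = 15

15


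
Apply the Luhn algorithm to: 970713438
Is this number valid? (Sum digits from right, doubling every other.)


Luhn sum = 44
44 mod 10 = 4

Invalid (Luhn sum mod 10 = 4)


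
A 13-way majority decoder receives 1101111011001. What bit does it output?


Ones: 9 out of 13
Threshold: 7

1 (9/13 voted 1)


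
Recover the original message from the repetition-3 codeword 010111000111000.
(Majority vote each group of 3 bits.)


Groups: 010, 111, 000, 111, 000
Majority votes: 01010

01010


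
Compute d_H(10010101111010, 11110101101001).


XOR: 01100000010011
Count of 1s: 5

5


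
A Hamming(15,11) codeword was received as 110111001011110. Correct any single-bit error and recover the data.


Syndrome = 9: error at position 9

Data: 01100011110 (corrected bit 9)


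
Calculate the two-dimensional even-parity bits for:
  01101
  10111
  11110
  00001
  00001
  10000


Row parities: 100111
Column parities: 10100

Row P: 100111, Col P: 10100, Corner: 0


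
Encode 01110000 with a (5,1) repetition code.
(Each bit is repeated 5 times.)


Each bit -> 5 copies

0000011111111111111100000000000000000000
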